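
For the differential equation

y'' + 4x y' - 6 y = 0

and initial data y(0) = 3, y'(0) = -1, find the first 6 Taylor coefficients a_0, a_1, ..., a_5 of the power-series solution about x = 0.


Ansatz: y(x) = sum_{n>=0} a_n x^n, so y'(x) = sum_{n>=1} n a_n x^(n-1) and y''(x) = sum_{n>=2} n(n-1) a_n x^(n-2).
Substitute into P(x) y'' + Q(x) y' + R(x) y = 0 with P(x) = 1, Q(x) = 4x, R(x) = -6, and match powers of x.
Initial conditions: a_0 = 3, a_1 = -1.
Setting the coefficient of each power of x to zero and solving order by order (substituting the coefficients already found):
  x^0: 2 a_2 - 6 a_0 = 0  ->  2 a_2 = 6 a_0 = 18  ->  a_2 = 9
  x^1: 6 a_3 - 2 a_1 = 0  ->  6 a_3 = 2 a_1 = -2  ->  a_3 = -1/3
  x^2: 12 a_4 + 2 a_2 = 0  ->  12 a_4 = -2 a_2 = -18  ->  a_4 = -3/2
  x^3: 20 a_5 + 6 a_3 = 0  ->  20 a_5 = -6 a_3 = 2  ->  a_5 = 1/10
Truncated series: y(x) = 3 - x + 9 x^2 - (1/3) x^3 - (3/2) x^4 + (1/10) x^5 + O(x^6).

a_0 = 3; a_1 = -1; a_2 = 9; a_3 = -1/3; a_4 = -3/2; a_5 = 1/10


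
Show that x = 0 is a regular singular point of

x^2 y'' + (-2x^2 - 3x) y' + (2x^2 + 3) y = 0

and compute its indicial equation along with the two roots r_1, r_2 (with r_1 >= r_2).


Divide by x^2 to reach normal form y'' + P_1(x) y' + P_2(x) y = 0 with P_1(x) = -2 - 3/x and P_2(x) = 2 + 3/x^2.
x = 0 is a singular point because the y'-coefficient -2 - 3/x has a pole at x = 0 and the y-coefficient 2 + 3/x^2 has a pole at x = 0.
It is a regular singular point because x P_1(x) = p(x) = -2x - 3 and x^2 P_2(x) = q(x) = 2x^2 + 3 are polynomials, hence analytic at x = 0.
p(0) = -3,  q(0) = 3.
Indicial equation: r(r-1) + p(0) r + q(0) = 0, i.e. r^2 + (p(0) - 1) r + q(0) = 0, i.e. r^2 - 4 r + 3 = 0.
Discriminant: (-4)^2 - 4(3) = 4, so r = (4 ± 2)/2.
Solving: r_1 = 3, r_2 = 1.

indicial: r^2 - 4 r + 3 = 0; roots r_1 = 3, r_2 = 1


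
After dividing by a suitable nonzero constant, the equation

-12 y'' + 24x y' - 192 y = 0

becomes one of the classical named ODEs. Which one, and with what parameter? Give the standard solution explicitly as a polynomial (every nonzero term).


All three coefficients share the factor -12; dividing through by -12 gives  y'' - 2x y' + 16 y = 0.
This matches the Hermite equation y'' - 2x y' + 2n y = 0 with 2n = 16, so n = 8; the polynomial solution is H_8(x).
With y = sum_k a_k x^k, matching x^k gives (k+2)(k+1) a_{k+2} = 2(k - n) a_k = 2(k - 8) a_k. The right side vanishes at k = 8, so the series with the parity of 8 terminates at degree 8.
Standard normalization: leading coefficient of H_n is 2^n, so a_8 = 2^8 = 256. Work downward with a_k = (k+1)(k+2) a_{k+2} / (2(k - n)):
  a_6 = (7)(8)(256) / (2(6 - 8)) = 14336/(-4) = -3584
  a_4 = (5)(6)(-3584) / (2(4 - 8)) = -107520/(-8) = 13440
  a_2 = (3)(4)(13440) / (2(2 - 8)) = 161280/(-12) = -13440
  a_0 = (1)(2)(-13440) / (2(0 - 8)) = -26880/(-16) = 1680
Hence H_8(x) = 256 x^8 - 3584 x^6 + 13440 x^4 - 13440 x^2 + 1680.

H_8(x); series = 256 x^8 - 3584 x^6 + 13440 x^4 - 13440 x^2 + 1680


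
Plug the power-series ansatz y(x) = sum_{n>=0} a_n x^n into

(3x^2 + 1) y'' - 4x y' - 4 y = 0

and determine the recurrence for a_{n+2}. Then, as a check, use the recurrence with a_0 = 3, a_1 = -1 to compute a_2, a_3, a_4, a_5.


Substitute y = sum_n a_n x^n.
(1 + 3 x^2) y'' contributes (n+2)(n+1) a_{n+2} + 3 n(n-1) a_n at x^n.
-4 x y'(x) contributes -4 n a_n at x^n.
-4 y(x) contributes -4 a_n at x^n.
Matching x^n: (n+2)(n+1) a_{n+2} + (3 n(n-1) - 4 n - 4) a_n = 0.
Thus a_{n+2} = (-3 n(n-1) + 4 n + 4) / ((n+1)(n+2)) * a_n.

Check with a_0 = 3, a_1 = -1 (apply the recurrence for n = 0, 1, 2, 3): a_0 = 3, a_1 = -1, a_2 = 6, a_3 = -4/3, a_4 = 3, a_5 = 2/15.

a_(n+2) = (-3 n(n-1) + 4 n + 4) / ((n+1)(n+2)) * a_n; check: a_0 = 3, a_1 = -1, a_2 = 6, a_3 = -4/3, a_4 = 3, a_5 = 2/15


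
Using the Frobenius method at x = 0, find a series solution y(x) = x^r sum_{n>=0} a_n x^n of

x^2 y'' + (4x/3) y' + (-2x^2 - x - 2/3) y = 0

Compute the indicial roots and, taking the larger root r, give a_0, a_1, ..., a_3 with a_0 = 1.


Write in Frobenius form y'' + (p(x)/x) y' + (q(x)/x^2) y = 0:
  p(x) = 4/3,  q(x) = -2x^2 - x - 2/3.
Indicial equation: r(r-1) + (4/3) r + (-2/3) = 0 -> roots r_1 = 2/3, r_2 = -1.
Take r = r_1 = 2/3. Let y(x) = x^r sum_{n>=0} a_n x^n with a_0 = 1.
Substitute y = x^r sum a_n x^n and match x^{r+n}. The recurrence is
  D(n) a_n - 1 a_{n-1} - 2 a_{n-2} = 0,  where D(n) = (r+n)(r+n-1) + (4/3)(r+n) + (-2/3).
  a_n = [1 a_{n-1} + 2 a_{n-2}] / D(n).
Since the indicial polynomial factors as (r - r_1)(r - r_2), D(n) = (r_1 + n - r_1)(r_1 + n - r_2) = n(n + 5/3).
Evaluating step by step (a_0 = 1):
  n = 1: D(1) = 1(1 + 5/3) = 8/3; numerator = 1(1) = 1; a_1 = (1)/(8/3) = 3/8
  n = 2: D(2) = 2(2 + 5/3) = 22/3; numerator = 1(3/8) + 2(1) = 19/8; a_2 = (19/8)/(22/3) = 57/176
  n = 3: D(3) = 3(3 + 5/3) = 14; numerator = 1(57/176) + 2(3/8) = 189/176; a_3 = (189/176)/(14) = 27/352

r = 2/3; a_0 = 1; a_1 = 3/8; a_2 = 57/176; a_3 = 27/352


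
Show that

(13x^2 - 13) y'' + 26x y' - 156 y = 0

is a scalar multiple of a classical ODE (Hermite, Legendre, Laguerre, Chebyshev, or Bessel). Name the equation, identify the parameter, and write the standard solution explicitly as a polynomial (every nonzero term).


All three coefficients share the factor -13; dividing through by -13 gives  (1 - x^2) y'' - 2x y' + 12 y = 0.
This matches the Legendre equation (1 - x^2) y'' - 2x y' + n(n+1) y = 0 (note the -2x y' term) with n(n+1) = 12, so n = 3; the polynomial solution is P_3(x).
With y = sum_k a_k x^k, matching x^k gives (k+2)(k+1) a_{k+2} = [k(k+1) - n(n+1)] a_k = (k - 3)(k + 4) a_k. The right side vanishes at k = 3, so the series with the parity of 3 terminates at degree 3.
Standard normalization (P_n(1) = 1): leading coefficient (2n)!/(2^n (n!)^2) = 720/(8*36) = 5/2, so a_3 = 5/2. Work downward with a_k = (k+1)(k+2) a_{k+2} / ((k - 3)(k + 4)):
  a_1 = (2)(3)(5/2) / ((1 - 3)(1 + 4)) = 15/(-10) = -3/2
Hence P_3(x) = 5 x^3/2 - 3 x/2.

P_3(x); series = 5 x^3/2 - 3 x/2


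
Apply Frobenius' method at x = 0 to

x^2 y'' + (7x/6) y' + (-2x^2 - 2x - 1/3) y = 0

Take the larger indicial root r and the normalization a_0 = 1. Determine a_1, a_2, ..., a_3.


Write in Frobenius form y'' + (p(x)/x) y' + (q(x)/x^2) y = 0:
  p(x) = 7/6,  q(x) = -2x^2 - 2x - 1/3.
Indicial equation: r(r-1) + (7/6) r + (-1/3) = 0 -> roots r_1 = 1/2, r_2 = -2/3.
Take r = r_1 = 1/2. Let y(x) = x^r sum_{n>=0} a_n x^n with a_0 = 1.
Substitute y = x^r sum a_n x^n and match x^{r+n}. The recurrence is
  D(n) a_n - 2 a_{n-1} - 2 a_{n-2} = 0,  where D(n) = (r+n)(r+n-1) + (7/6)(r+n) + (-1/3).
  a_n = [2 a_{n-1} + 2 a_{n-2}] / D(n).
Since the indicial polynomial factors as (r - r_1)(r - r_2), D(n) = (r_1 + n - r_1)(r_1 + n - r_2) = n(n + 7/6).
Evaluating step by step (a_0 = 1):
  n = 1: D(1) = 1(1 + 7/6) = 13/6; numerator = 2(1) = 2; a_1 = (2)/(13/6) = 12/13
  n = 2: D(2) = 2(2 + 7/6) = 19/3; numerator = 2(12/13) + 2(1) = 50/13; a_2 = (50/13)/(19/3) = 150/247
  n = 3: D(3) = 3(3 + 7/6) = 25/2; numerator = 2(150/247) + 2(12/13) = 756/247; a_3 = (756/247)/(25/2) = 1512/6175

r = 1/2; a_0 = 1; a_1 = 12/13; a_2 = 150/247; a_3 = 1512/6175


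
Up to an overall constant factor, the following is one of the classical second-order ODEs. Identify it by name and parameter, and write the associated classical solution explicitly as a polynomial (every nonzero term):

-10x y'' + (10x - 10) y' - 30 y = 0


All three coefficients share the factor -10; dividing through by -10 gives  x y'' + (1 - x) y' + 3 y = 0.
This matches the Laguerre equation x y'' + (1 - x) y' + n y = 0 with n = 3; the polynomial solution is L_3(x).
With y = sum_k a_k x^k, matching x^k gives (k+1)k a_{k+1} + (k+1) a_{k+1} - k a_k + n a_k = 0, i.e. (k+1)^2 a_{k+1} = (k - n) a_k = (k - 3) a_k. The right side vanishes at k = 3, so the series terminates at degree 3.
Standard normalization L_n(0) = 1 gives a_0 = 1. Work upward with a_{k+1} = (k - 3) a_k / (k+1)^2:
  a_1 = (0 - 3)(1) / 1^2 = -3/1 = -3
  a_2 = (1 - 3)(-3) / 2^2 = 6/4 = 3/2
  a_3 = (2 - 3)(3/2) / 3^2 = (-3/2)/9 = -1/6
Hence L_3(x) = -x^3/6 + 3 x^2/2 - 3 x + 1.

L_3(x); series = -x^3/6 + 3 x^2/2 - 3 x + 1


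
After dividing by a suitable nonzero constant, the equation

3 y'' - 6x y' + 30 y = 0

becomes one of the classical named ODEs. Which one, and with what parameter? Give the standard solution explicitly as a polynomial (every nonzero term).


All three coefficients share the factor 3; dividing through by 3 gives  y'' - 2x y' + 10 y = 0.
This matches the Hermite equation y'' - 2x y' + 2n y = 0 with 2n = 10, so n = 5; the polynomial solution is H_5(x).
With y = sum_k a_k x^k, matching x^k gives (k+2)(k+1) a_{k+2} = 2(k - n) a_k = 2(k - 5) a_k. The right side vanishes at k = 5, so the series with the parity of 5 terminates at degree 5.
Standard normalization: leading coefficient of H_n is 2^n, so a_5 = 2^5 = 32. Work downward with a_k = (k+1)(k+2) a_{k+2} / (2(k - n)):
  a_3 = (4)(5)(32) / (2(3 - 5)) = 640/(-4) = -160
  a_1 = (2)(3)(-160) / (2(1 - 5)) = -960/(-8) = 120
Hence H_5(x) = 32 x^5 - 160 x^3 + 120 x.

H_5(x); series = 32 x^5 - 160 x^3 + 120 x


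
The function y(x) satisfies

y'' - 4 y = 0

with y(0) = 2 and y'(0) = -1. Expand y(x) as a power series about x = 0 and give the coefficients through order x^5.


Ansatz: y(x) = sum_{n>=0} a_n x^n, so y'(x) = sum_{n>=1} n a_n x^(n-1) and y''(x) = sum_{n>=2} n(n-1) a_n x^(n-2).
Substitute into P(x) y'' + Q(x) y' + R(x) y = 0 with P(x) = 1, Q(x) = 0, R(x) = -4, and match powers of x.
Initial conditions: a_0 = 2, a_1 = -1.
Setting the coefficient of each power of x to zero and solving order by order (substituting the coefficients already found):
  x^0: 2 a_2 - 4 a_0 = 0  ->  2 a_2 = 4 a_0 = 8  ->  a_2 = 4
  x^1: 6 a_3 - 4 a_1 = 0  ->  6 a_3 = 4 a_1 = -4  ->  a_3 = -2/3
  x^2: 12 a_4 - 4 a_2 = 0  ->  12 a_4 = 4 a_2 = 16  ->  a_4 = 4/3
  x^3: 20 a_5 - 4 a_3 = 0  ->  20 a_5 = 4 a_3 = -8/3  ->  a_5 = -2/15
Truncated series: y(x) = 2 - x + 4 x^2 - (2/3) x^3 + (4/3) x^4 - (2/15) x^5 + O(x^6).

a_0 = 2; a_1 = -1; a_2 = 4; a_3 = -2/3; a_4 = 4/3; a_5 = -2/15


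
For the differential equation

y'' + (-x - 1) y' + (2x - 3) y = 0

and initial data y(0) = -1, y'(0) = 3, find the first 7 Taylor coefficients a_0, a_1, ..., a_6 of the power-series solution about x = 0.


Ansatz: y(x) = sum_{n>=0} a_n x^n, so y'(x) = sum_{n>=1} n a_n x^(n-1) and y''(x) = sum_{n>=2} n(n-1) a_n x^(n-2).
Substitute into P(x) y'' + Q(x) y' + R(x) y = 0 with P(x) = 1, Q(x) = -x - 1, R(x) = 2x - 3, and match powers of x.
Initial conditions: a_0 = -1, a_1 = 3.
Setting the coefficient of each power of x to zero and solving order by order (substituting the coefficients already found):
  x^0: 2 a_2 - a_1 - 3 a_0 = 0  ->  2 a_2 = a_1 + 3 a_0 = 0  ->  a_2 = 0
  x^1: 6 a_3 - 2 a_2 - 4 a_1 + 2 a_0 = 0  ->  6 a_3 = 2 a_2 + 4 a_1 - 2 a_0 = 14  ->  a_3 = 7/3
  x^2: 12 a_4 - 3 a_3 - 5 a_2 + 2 a_1 = 0  ->  12 a_4 = 3 a_3 + 5 a_2 - 2 a_1 = 1  ->  a_4 = 1/12
  x^3: 20 a_5 - 4 a_4 - 6 a_3 + 2 a_2 = 0  ->  20 a_5 = 4 a_4 + 6 a_3 - 2 a_2 = 43/3  ->  a_5 = 43/60
  x^4: 30 a_6 - 5 a_5 - 7 a_4 + 2 a_3 = 0  ->  30 a_6 = 5 a_5 + 7 a_4 - 2 a_3 = -1/2  ->  a_6 = -1/60
Truncated series: y(x) = -1 + 3 x + (7/3) x^3 + (1/12) x^4 + (43/60) x^5 - (1/60) x^6 + O(x^7).

a_0 = -1; a_1 = 3; a_2 = 0; a_3 = 7/3; a_4 = 1/12; a_5 = 43/60; a_6 = -1/60


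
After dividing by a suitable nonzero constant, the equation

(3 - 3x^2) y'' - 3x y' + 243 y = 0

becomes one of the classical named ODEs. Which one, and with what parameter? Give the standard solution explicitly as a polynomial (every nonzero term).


All three coefficients share the factor 3; dividing through by 3 gives  (1 - x^2) y'' - x y' + 81 y = 0.
This matches the Chebyshev equation (1 - x^2) y'' - x y' + n^2 y = 0 (note the -x y' term, not -2x y') with n^2 = 81, so n = 9; the polynomial solution is T_9(x).
With y = sum_k a_k x^k, matching x^k gives (k+2)(k+1) a_{k+2} = (k^2 - n^2) a_k = (k - 9)(k + 9) a_k. The right side vanishes at k = 9, so the series with the parity of 9 terminates at degree 9.
Standard normalization: leading coefficient of T_n is 2^(n-1), so a_9 = 2^8 = 256. Work downward with a_k = (k+1)(k+2) a_{k+2} / ((k - 9)(k + 9)):
  a_7 = (8)(9)(256) / ((7 - 9)(7 + 9)) = 18432/(-32) = -576
  a_5 = (6)(7)(-576) / ((5 - 9)(5 + 9)) = -24192/(-56) = 432
  a_3 = (4)(5)(432) / ((3 - 9)(3 + 9)) = 8640/(-72) = -120
  a_1 = (2)(3)(-120) / ((1 - 9)(1 + 9)) = -720/(-80) = 9
Hence T_9(x) = 256 x^9 - 576 x^7 + 432 x^5 - 120 x^3 + 9 x.

T_9(x); series = 256 x^9 - 576 x^7 + 432 x^5 - 120 x^3 + 9 x


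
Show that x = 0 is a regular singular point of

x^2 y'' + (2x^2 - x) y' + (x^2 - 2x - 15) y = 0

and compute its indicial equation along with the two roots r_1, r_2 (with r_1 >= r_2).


Divide by x^2 to reach normal form y'' + P_1(x) y' + P_2(x) y = 0 with P_1(x) = 2 - 1/x and P_2(x) = 1 - 2/x - 15/x^2.
x = 0 is a singular point because the y'-coefficient 2 - 1/x has a pole at x = 0 and the y-coefficient 1 - 2/x - 15/x^2 has a pole at x = 0.
It is a regular singular point because x P_1(x) = p(x) = 2x - 1 and x^2 P_2(x) = q(x) = x^2 - 2x - 15 are polynomials, hence analytic at x = 0.
p(0) = -1,  q(0) = -15.
Indicial equation: r(r-1) + p(0) r + q(0) = 0, i.e. r^2 + (p(0) - 1) r + q(0) = 0, i.e. r^2 - 2 r - 15 = 0.
Discriminant: (-2)^2 - 4(-15) = 64, so r = (2 ± 8)/2.
Solving: r_1 = 5, r_2 = -3.

indicial: r^2 - 2 r - 15 = 0; roots r_1 = 5, r_2 = -3


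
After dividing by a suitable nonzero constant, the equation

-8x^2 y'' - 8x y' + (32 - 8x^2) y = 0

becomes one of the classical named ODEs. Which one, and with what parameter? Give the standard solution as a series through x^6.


All three coefficients share the factor -8; dividing through by -8 gives  x^2 y'' + x y' + (x^2 - 4) y = 0.
This matches the Bessel equation x^2 y'' + x y' + (x^2 - nu^2) y = 0 with nu^2 = 4, so nu = 2; the solution bounded at x = 0 is J_2(x).
Frobenius at x = 0: indicial roots ±nu; for r = nu the recurrence k(k + 2nu) c_k = -c_{k-2} gives the standard series J_nu(x) = sum_{k>=0} (-1)^k / (k! (k+nu)!) (x/2)^(2k+nu). Evaluate the first 3 terms:
  k = 0: (-1)^0 / (0! * 2! * 2^2) x^2 = 1/(1*2*4) x^2 = (1/8) x^2
  k = 1: (-1)^1 / (1! * 3! * 2^4) x^4 = -1/(1*6*16) x^4 = (-1/96) x^4
  k = 2: (-1)^2 / (2! * 4! * 2^6) x^6 = 1/(2*24*64) x^6 = (1/3072) x^6
Hence J_2(x) = x^6/3072 - x^4/96 + x^2/8 + ....

J_2(x); series = x^6/3072 - x^4/96 + x^2/8


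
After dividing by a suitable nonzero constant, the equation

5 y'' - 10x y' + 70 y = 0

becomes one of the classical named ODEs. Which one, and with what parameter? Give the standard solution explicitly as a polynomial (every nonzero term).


All three coefficients share the factor 5; dividing through by 5 gives  y'' - 2x y' + 14 y = 0.
This matches the Hermite equation y'' - 2x y' + 2n y = 0 with 2n = 14, so n = 7; the polynomial solution is H_7(x).
With y = sum_k a_k x^k, matching x^k gives (k+2)(k+1) a_{k+2} = 2(k - n) a_k = 2(k - 7) a_k. The right side vanishes at k = 7, so the series with the parity of 7 terminates at degree 7.
Standard normalization: leading coefficient of H_n is 2^n, so a_7 = 2^7 = 128. Work downward with a_k = (k+1)(k+2) a_{k+2} / (2(k - n)):
  a_5 = (6)(7)(128) / (2(5 - 7)) = 5376/(-4) = -1344
  a_3 = (4)(5)(-1344) / (2(3 - 7)) = -26880/(-8) = 3360
  a_1 = (2)(3)(3360) / (2(1 - 7)) = 20160/(-12) = -1680
Hence H_7(x) = 128 x^7 - 1344 x^5 + 3360 x^3 - 1680 x.

H_7(x); series = 128 x^7 - 1344 x^5 + 3360 x^3 - 1680 x


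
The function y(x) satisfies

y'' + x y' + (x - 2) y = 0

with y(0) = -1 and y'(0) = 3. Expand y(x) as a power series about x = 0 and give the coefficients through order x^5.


Ansatz: y(x) = sum_{n>=0} a_n x^n, so y'(x) = sum_{n>=1} n a_n x^(n-1) and y''(x) = sum_{n>=2} n(n-1) a_n x^(n-2).
Substitute into P(x) y'' + Q(x) y' + R(x) y = 0 with P(x) = 1, Q(x) = x, R(x) = x - 2, and match powers of x.
Initial conditions: a_0 = -1, a_1 = 3.
Setting the coefficient of each power of x to zero and solving order by order (substituting the coefficients already found):
  x^0: 2 a_2 - 2 a_0 = 0  ->  2 a_2 = 2 a_0 = -2  ->  a_2 = -1
  x^1: 6 a_3 - a_1 + a_0 = 0  ->  6 a_3 = a_1 - a_0 = 4  ->  a_3 = 2/3
  x^2: 12 a_4 + a_1 = 0  ->  12 a_4 = -a_1 = -3  ->  a_4 = -1/4
  x^3: 20 a_5 + a_3 + a_2 = 0  ->  20 a_5 = -a_3 - a_2 = 1/3  ->  a_5 = 1/60
Truncated series: y(x) = -1 + 3 x - x^2 + (2/3) x^3 - (1/4) x^4 + (1/60) x^5 + O(x^6).

a_0 = -1; a_1 = 3; a_2 = -1; a_3 = 2/3; a_4 = -1/4; a_5 = 1/60


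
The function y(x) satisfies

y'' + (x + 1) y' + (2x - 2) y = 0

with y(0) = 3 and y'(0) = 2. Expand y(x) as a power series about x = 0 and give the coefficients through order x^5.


Ansatz: y(x) = sum_{n>=0} a_n x^n, so y'(x) = sum_{n>=1} n a_n x^(n-1) and y''(x) = sum_{n>=2} n(n-1) a_n x^(n-2).
Substitute into P(x) y'' + Q(x) y' + R(x) y = 0 with P(x) = 1, Q(x) = x + 1, R(x) = 2x - 2, and match powers of x.
Initial conditions: a_0 = 3, a_1 = 2.
Setting the coefficient of each power of x to zero and solving order by order (substituting the coefficients already found):
  x^0: 2 a_2 + a_1 - 2 a_0 = 0  ->  2 a_2 = -a_1 + 2 a_0 = 4  ->  a_2 = 2
  x^1: 6 a_3 + 2 a_2 - a_1 + 2 a_0 = 0  ->  6 a_3 = -2 a_2 + a_1 - 2 a_0 = -8  ->  a_3 = -4/3
  x^2: 12 a_4 + 3 a_3 + 2 a_1 = 0  ->  12 a_4 = -3 a_3 - 2 a_1 = 0  ->  a_4 = 0
  x^3: 20 a_5 + 4 a_4 + a_3 + 2 a_2 = 0  ->  20 a_5 = -4 a_4 - a_3 - 2 a_2 = -8/3  ->  a_5 = -2/15
Truncated series: y(x) = 3 + 2 x + 2 x^2 - (4/3) x^3 - (2/15) x^5 + O(x^6).

a_0 = 3; a_1 = 2; a_2 = 2; a_3 = -4/3; a_4 = 0; a_5 = -2/15


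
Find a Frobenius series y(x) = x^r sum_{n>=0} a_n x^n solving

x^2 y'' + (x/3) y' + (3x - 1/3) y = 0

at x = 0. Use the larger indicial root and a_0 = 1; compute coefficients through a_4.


Write in Frobenius form y'' + (p(x)/x) y' + (q(x)/x^2) y = 0:
  p(x) = 1/3,  q(x) = 3x - 1/3.
Indicial equation: r(r-1) + (1/3) r + (-1/3) = 0 -> roots r_1 = 1, r_2 = -1/3.
Take r = r_1 = 1. Let y(x) = x^r sum_{n>=0} a_n x^n with a_0 = 1.
Substitute y = x^r sum a_n x^n and match x^{r+n}. The recurrence is
  D(n) a_n + 3 a_{n-1} = 0,  where D(n) = (r+n)(r+n-1) + (1/3)(r+n) + (-1/3).
  a_n = -3 / D(n) * a_{n-1}.
Since the indicial polynomial factors as (r - r_1)(r - r_2), D(n) = (r_1 + n - r_1)(r_1 + n - r_2) = n(n + 4/3).
Evaluating step by step (a_0 = 1):
  n = 1: D(1) = 1(1 + 4/3) = 7/3; numerator = -3(1) = -3; a_1 = (-3)/(7/3) = -9/7
  n = 2: D(2) = 2(2 + 4/3) = 20/3; numerator = -3(-9/7) = 27/7; a_2 = (27/7)/(20/3) = 81/140
  n = 3: D(3) = 3(3 + 4/3) = 13; numerator = -3(81/140) = -243/140; a_3 = (-243/140)/(13) = -243/1820
  n = 4: D(4) = 4(4 + 4/3) = 64/3; numerator = -3(-243/1820) = 729/1820; a_4 = (729/1820)/(64/3) = 2187/116480

r = 1; a_0 = 1; a_1 = -9/7; a_2 = 81/140; a_3 = -243/1820; a_4 = 2187/116480


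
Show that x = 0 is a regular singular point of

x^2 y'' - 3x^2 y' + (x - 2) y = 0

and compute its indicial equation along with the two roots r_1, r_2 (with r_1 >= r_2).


Divide by x^2 to reach normal form y'' + P_1(x) y' + P_2(x) y = 0 with P_1(x) = -3 and P_2(x) = 1/x - 2/x^2.
x = 0 is a singular point because the y-coefficient 1/x - 2/x^2 has a pole at x = 0.
It is a regular singular point because x P_1(x) = p(x) = -3x and x^2 P_2(x) = q(x) = x - 2 are polynomials, hence analytic at x = 0.
p(0) = 0,  q(0) = -2.
Indicial equation: r(r-1) + p(0) r + q(0) = 0, i.e. r^2 + (p(0) - 1) r + q(0) = 0, i.e. r^2 - 1 r - 2 = 0.
Discriminant: (-1)^2 - 4(-2) = 9, so r = (1 ± 3)/2.
Solving: r_1 = 2, r_2 = -1.

indicial: r^2 - 1 r - 2 = 0; roots r_1 = 2, r_2 = -1


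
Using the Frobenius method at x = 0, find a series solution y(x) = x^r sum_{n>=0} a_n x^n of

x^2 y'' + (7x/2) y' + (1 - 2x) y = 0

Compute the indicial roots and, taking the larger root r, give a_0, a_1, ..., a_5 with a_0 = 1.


Write in Frobenius form y'' + (p(x)/x) y' + (q(x)/x^2) y = 0:
  p(x) = 7/2,  q(x) = 1 - 2x.
Indicial equation: r(r-1) + (7/2) r + (1) = 0 -> roots r_1 = -1/2, r_2 = -2.
Take r = r_1 = -1/2. Let y(x) = x^r sum_{n>=0} a_n x^n with a_0 = 1.
Substitute y = x^r sum a_n x^n and match x^{r+n}. The recurrence is
  D(n) a_n - 2 a_{n-1} = 0,  where D(n) = (r+n)(r+n-1) + (7/2)(r+n) + (1).
  a_n = 2 / D(n) * a_{n-1}.
Since the indicial polynomial factors as (r - r_1)(r - r_2), D(n) = (r_1 + n - r_1)(r_1 + n - r_2) = n(n + 3/2).
Evaluating step by step (a_0 = 1):
  n = 1: D(1) = 1(1 + 3/2) = 5/2; numerator = 2(1) = 2; a_1 = (2)/(5/2) = 4/5
  n = 2: D(2) = 2(2 + 3/2) = 7; numerator = 2(4/5) = 8/5; a_2 = (8/5)/(7) = 8/35
  n = 3: D(3) = 3(3 + 3/2) = 27/2; numerator = 2(8/35) = 16/35; a_3 = (16/35)/(27/2) = 32/945
  n = 4: D(4) = 4(4 + 3/2) = 22; numerator = 2(32/945) = 64/945; a_4 = (64/945)/(22) = 32/10395
  n = 5: D(5) = 5(5 + 3/2) = 65/2; numerator = 2(32/10395) = 64/10395; a_5 = (64/10395)/(65/2) = 128/675675

r = -1/2; a_0 = 1; a_1 = 4/5; a_2 = 8/35; a_3 = 32/945; a_4 = 32/10395; a_5 = 128/675675


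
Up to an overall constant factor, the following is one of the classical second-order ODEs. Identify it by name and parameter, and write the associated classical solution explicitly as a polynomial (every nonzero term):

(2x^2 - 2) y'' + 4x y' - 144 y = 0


All three coefficients share the factor -2; dividing through by -2 gives  (1 - x^2) y'' - 2x y' + 72 y = 0.
This matches the Legendre equation (1 - x^2) y'' - 2x y' + n(n+1) y = 0 (note the -2x y' term) with n(n+1) = 72, so n = 8; the polynomial solution is P_8(x).
With y = sum_k a_k x^k, matching x^k gives (k+2)(k+1) a_{k+2} = [k(k+1) - n(n+1)] a_k = (k - 8)(k + 9) a_k. The right side vanishes at k = 8, so the series with the parity of 8 terminates at degree 8.
Standard normalization (P_n(1) = 1): leading coefficient (2n)!/(2^n (n!)^2) = 20922789888000/(256*1625702400) = 6435/128, so a_8 = 6435/128. Work downward with a_k = (k+1)(k+2) a_{k+2} / ((k - 8)(k + 9)):
  a_6 = (7)(8)(6435/128) / ((6 - 8)(6 + 9)) = (45045/16)/(-30) = -3003/32
  a_4 = (5)(6)(-3003/32) / ((4 - 8)(4 + 9)) = (-45045/16)/(-52) = 3465/64
  a_2 = (3)(4)(3465/64) / ((2 - 8)(2 + 9)) = (10395/16)/(-66) = -315/32
  a_0 = (1)(2)(-315/32) / ((0 - 8)(0 + 9)) = (-315/16)/(-72) = 35/128
Hence P_8(x) = 6435 x^8/128 - 3003 x^6/32 + 3465 x^4/64 - 315 x^2/32 + 35/128.

P_8(x); series = 6435 x^8/128 - 3003 x^6/32 + 3465 x^4/64 - 315 x^2/32 + 35/128


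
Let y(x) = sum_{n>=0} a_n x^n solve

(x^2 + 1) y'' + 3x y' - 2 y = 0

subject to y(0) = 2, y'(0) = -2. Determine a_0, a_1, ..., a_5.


Ansatz: y(x) = sum_{n>=0} a_n x^n, so y'(x) = sum_{n>=1} n a_n x^(n-1) and y''(x) = sum_{n>=2} n(n-1) a_n x^(n-2).
Substitute into P(x) y'' + Q(x) y' + R(x) y = 0 with P(x) = x^2 + 1, Q(x) = 3x, R(x) = -2, and match powers of x.
Initial conditions: a_0 = 2, a_1 = -2.
Setting the coefficient of each power of x to zero and solving order by order (substituting the coefficients already found):
  x^0: 2 a_2 - 2 a_0 = 0  ->  2 a_2 = 2 a_0 = 4  ->  a_2 = 2
  x^1: 6 a_3 + a_1 = 0  ->  6 a_3 = -a_1 = 2  ->  a_3 = 1/3
  x^2: 12 a_4 + 6 a_2 = 0  ->  12 a_4 = -6 a_2 = -12  ->  a_4 = -1
  x^3: 20 a_5 + 13 a_3 = 0  ->  20 a_5 = -13 a_3 = -13/3  ->  a_5 = -13/60
Truncated series: y(x) = 2 - 2 x + 2 x^2 + (1/3) x^3 - x^4 - (13/60) x^5 + O(x^6).

a_0 = 2; a_1 = -2; a_2 = 2; a_3 = 1/3; a_4 = -1; a_5 = -13/60


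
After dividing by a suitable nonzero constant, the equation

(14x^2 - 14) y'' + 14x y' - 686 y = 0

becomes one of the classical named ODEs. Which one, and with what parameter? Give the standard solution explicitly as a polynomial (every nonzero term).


All three coefficients share the factor -14; dividing through by -14 gives  (1 - x^2) y'' - x y' + 49 y = 0.
This matches the Chebyshev equation (1 - x^2) y'' - x y' + n^2 y = 0 (note the -x y' term, not -2x y') with n^2 = 49, so n = 7; the polynomial solution is T_7(x).
With y = sum_k a_k x^k, matching x^k gives (k+2)(k+1) a_{k+2} = (k^2 - n^2) a_k = (k - 7)(k + 7) a_k. The right side vanishes at k = 7, so the series with the parity of 7 terminates at degree 7.
Standard normalization: leading coefficient of T_n is 2^(n-1), so a_7 = 2^6 = 64. Work downward with a_k = (k+1)(k+2) a_{k+2} / ((k - 7)(k + 7)):
  a_5 = (6)(7)(64) / ((5 - 7)(5 + 7)) = 2688/(-24) = -112
  a_3 = (4)(5)(-112) / ((3 - 7)(3 + 7)) = -2240/(-40) = 56
  a_1 = (2)(3)(56) / ((1 - 7)(1 + 7)) = 336/(-48) = -7
Hence T_7(x) = 64 x^7 - 112 x^5 + 56 x^3 - 7 x.

T_7(x); series = 64 x^7 - 112 x^5 + 56 x^3 - 7 x


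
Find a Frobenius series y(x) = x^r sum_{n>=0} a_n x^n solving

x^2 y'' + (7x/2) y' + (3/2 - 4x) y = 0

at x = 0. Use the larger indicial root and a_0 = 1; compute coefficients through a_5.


Write in Frobenius form y'' + (p(x)/x) y' + (q(x)/x^2) y = 0:
  p(x) = 7/2,  q(x) = 3/2 - 4x.
Indicial equation: r(r-1) + (7/2) r + (3/2) = 0 -> roots r_1 = -1, r_2 = -3/2.
Take r = r_1 = -1. Let y(x) = x^r sum_{n>=0} a_n x^n with a_0 = 1.
Substitute y = x^r sum a_n x^n and match x^{r+n}. The recurrence is
  D(n) a_n - 4 a_{n-1} = 0,  where D(n) = (r+n)(r+n-1) + (7/2)(r+n) + (3/2).
  a_n = 4 / D(n) * a_{n-1}.
Since the indicial polynomial factors as (r - r_1)(r - r_2), D(n) = (r_1 + n - r_1)(r_1 + n - r_2) = n(n + 1/2).
Evaluating step by step (a_0 = 1):
  n = 1: D(1) = 1(1 + 1/2) = 3/2; numerator = 4(1) = 4; a_1 = (4)/(3/2) = 8/3
  n = 2: D(2) = 2(2 + 1/2) = 5; numerator = 4(8/3) = 32/3; a_2 = (32/3)/(5) = 32/15
  n = 3: D(3) = 3(3 + 1/2) = 21/2; numerator = 4(32/15) = 128/15; a_3 = (128/15)/(21/2) = 256/315
  n = 4: D(4) = 4(4 + 1/2) = 18; numerator = 4(256/315) = 1024/315; a_4 = (1024/315)/(18) = 512/2835
  n = 5: D(5) = 5(5 + 1/2) = 55/2; numerator = 4(512/2835) = 2048/2835; a_5 = (2048/2835)/(55/2) = 4096/155925

r = -1; a_0 = 1; a_1 = 8/3; a_2 = 32/15; a_3 = 256/315; a_4 = 512/2835; a_5 = 4096/155925


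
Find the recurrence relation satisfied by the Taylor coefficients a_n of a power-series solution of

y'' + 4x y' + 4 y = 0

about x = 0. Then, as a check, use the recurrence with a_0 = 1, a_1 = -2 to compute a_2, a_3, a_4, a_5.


Substitute y = sum_n a_n x^n.
y''(x) has coefficient (n+2)(n+1) a_{n+2} at x^n;
4 x y'(x) has coefficient 4 n a_n at x^n (shift);
4 y(x) has coefficient 4 a_n at x^n.
Matching x^n: (n+2)(n+1) a_{n+2} + (4n + 4) a_n = 0.
Thus a_{n+2} = (-4n - 4) / ((n+1)(n+2)) * a_n.

Check with a_0 = 1, a_1 = -2 (apply the recurrence for n = 0, 1, 2, 3): a_0 = 1, a_1 = -2, a_2 = -2, a_3 = 8/3, a_4 = 2, a_5 = -32/15.

a_(n+2) = (-4n - 4) / ((n+1)(n+2)) * a_n; check: a_0 = 1, a_1 = -2, a_2 = -2, a_3 = 8/3, a_4 = 2, a_5 = -32/15


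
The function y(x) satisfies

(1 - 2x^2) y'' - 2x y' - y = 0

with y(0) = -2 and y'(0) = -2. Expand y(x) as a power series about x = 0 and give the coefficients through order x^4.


Ansatz: y(x) = sum_{n>=0} a_n x^n, so y'(x) = sum_{n>=1} n a_n x^(n-1) and y''(x) = sum_{n>=2} n(n-1) a_n x^(n-2).
Substitute into P(x) y'' + Q(x) y' + R(x) y = 0 with P(x) = 1 - 2x^2, Q(x) = -2x, R(x) = -1, and match powers of x.
Initial conditions: a_0 = -2, a_1 = -2.
Setting the coefficient of each power of x to zero and solving order by order (substituting the coefficients already found):
  x^0: 2 a_2 - a_0 = 0  ->  2 a_2 = a_0 = -2  ->  a_2 = -1
  x^1: 6 a_3 - 3 a_1 = 0  ->  6 a_3 = 3 a_1 = -6  ->  a_3 = -1
  x^2: 12 a_4 - 9 a_2 = 0  ->  12 a_4 = 9 a_2 = -9  ->  a_4 = -3/4
Truncated series: y(x) = -2 - 2 x - x^2 - x^3 - (3/4) x^4 + O(x^5).

a_0 = -2; a_1 = -2; a_2 = -1; a_3 = -1; a_4 = -3/4


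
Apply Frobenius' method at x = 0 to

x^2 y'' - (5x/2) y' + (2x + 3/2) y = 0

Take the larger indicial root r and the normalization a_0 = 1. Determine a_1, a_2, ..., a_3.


Write in Frobenius form y'' + (p(x)/x) y' + (q(x)/x^2) y = 0:
  p(x) = -5/2,  q(x) = 2x + 3/2.
Indicial equation: r(r-1) + (-5/2) r + (3/2) = 0 -> roots r_1 = 3, r_2 = 1/2.
Take r = r_1 = 3. Let y(x) = x^r sum_{n>=0} a_n x^n with a_0 = 1.
Substitute y = x^r sum a_n x^n and match x^{r+n}. The recurrence is
  D(n) a_n + 2 a_{n-1} = 0,  where D(n) = (r+n)(r+n-1) + (-5/2)(r+n) + (3/2).
  a_n = -2 / D(n) * a_{n-1}.
Since the indicial polynomial factors as (r - r_1)(r - r_2), D(n) = (r_1 + n - r_1)(r_1 + n - r_2) = n(n + 5/2).
Evaluating step by step (a_0 = 1):
  n = 1: D(1) = 1(1 + 5/2) = 7/2; numerator = -2(1) = -2; a_1 = (-2)/(7/2) = -4/7
  n = 2: D(2) = 2(2 + 5/2) = 9; numerator = -2(-4/7) = 8/7; a_2 = (8/7)/(9) = 8/63
  n = 3: D(3) = 3(3 + 5/2) = 33/2; numerator = -2(8/63) = -16/63; a_3 = (-16/63)/(33/2) = -32/2079

r = 3; a_0 = 1; a_1 = -4/7; a_2 = 8/63; a_3 = -32/2079


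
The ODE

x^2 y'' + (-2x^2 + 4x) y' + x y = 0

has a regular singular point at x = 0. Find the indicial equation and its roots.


Divide by x^2 to reach normal form y'' + P_1(x) y' + P_2(x) y = 0 with P_1(x) = -2 + 4/x and P_2(x) = 1/x.
x = 0 is a singular point because the y'-coefficient -2 + 4/x has a pole at x = 0 and the y-coefficient 1/x has a pole at x = 0.
It is a regular singular point because x P_1(x) = p(x) = 4 - 2x and x^2 P_2(x) = q(x) = x are polynomials, hence analytic at x = 0.
p(0) = 4,  q(0) = 0.
Indicial equation: r(r-1) + p(0) r + q(0) = 0, i.e. r^2 + (p(0) - 1) r + q(0) = 0, i.e. r^2 + 3 r = 0.
Discriminant: (3)^2 - 4(0) = 9, so r = (-3 ± 3)/2.
Solving: r_1 = 0, r_2 = -3.

indicial: r^2 + 3 r = 0; roots r_1 = 0, r_2 = -3


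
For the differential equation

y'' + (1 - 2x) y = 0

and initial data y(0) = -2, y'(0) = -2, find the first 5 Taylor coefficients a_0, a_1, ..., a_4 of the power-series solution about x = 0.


Ansatz: y(x) = sum_{n>=0} a_n x^n, so y'(x) = sum_{n>=1} n a_n x^(n-1) and y''(x) = sum_{n>=2} n(n-1) a_n x^(n-2).
Substitute into P(x) y'' + Q(x) y' + R(x) y = 0 with P(x) = 1, Q(x) = 0, R(x) = 1 - 2x, and match powers of x.
Initial conditions: a_0 = -2, a_1 = -2.
Setting the coefficient of each power of x to zero and solving order by order (substituting the coefficients already found):
  x^0: 2 a_2 + a_0 = 0  ->  2 a_2 = -a_0 = 2  ->  a_2 = 1
  x^1: 6 a_3 + a_1 - 2 a_0 = 0  ->  6 a_3 = -a_1 + 2 a_0 = -2  ->  a_3 = -1/3
  x^2: 12 a_4 + a_2 - 2 a_1 = 0  ->  12 a_4 = -a_2 + 2 a_1 = -5  ->  a_4 = -5/12
Truncated series: y(x) = -2 - 2 x + x^2 - (1/3) x^3 - (5/12) x^4 + O(x^5).

a_0 = -2; a_1 = -2; a_2 = 1; a_3 = -1/3; a_4 = -5/12


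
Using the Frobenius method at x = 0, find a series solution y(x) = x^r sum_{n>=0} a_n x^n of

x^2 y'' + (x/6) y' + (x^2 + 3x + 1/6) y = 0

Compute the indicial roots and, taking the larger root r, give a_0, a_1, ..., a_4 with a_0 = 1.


Write in Frobenius form y'' + (p(x)/x) y' + (q(x)/x^2) y = 0:
  p(x) = 1/6,  q(x) = x^2 + 3x + 1/6.
Indicial equation: r(r-1) + (1/6) r + (1/6) = 0 -> roots r_1 = 1/2, r_2 = 1/3.
Take r = r_1 = 1/2. Let y(x) = x^r sum_{n>=0} a_n x^n with a_0 = 1.
Substitute y = x^r sum a_n x^n and match x^{r+n}. The recurrence is
  D(n) a_n + 3 a_{n-1} + 1 a_{n-2} = 0,  where D(n) = (r+n)(r+n-1) + (1/6)(r+n) + (1/6).
  a_n = [-3 a_{n-1} - 1 a_{n-2}] / D(n).
Since the indicial polynomial factors as (r - r_1)(r - r_2), D(n) = (r_1 + n - r_1)(r_1 + n - r_2) = n(n + 1/6).
Evaluating step by step (a_0 = 1):
  n = 1: D(1) = 1(1 + 1/6) = 7/6; numerator = -3(1) = -3; a_1 = (-3)/(7/6) = -18/7
  n = 2: D(2) = 2(2 + 1/6) = 13/3; numerator = -3(-18/7) - 1(1) = 47/7; a_2 = (47/7)/(13/3) = 141/91
  n = 3: D(3) = 3(3 + 1/6) = 19/2; numerator = -3(141/91) - 1(-18/7) = -27/13; a_3 = (-27/13)/(19/2) = -54/247
  n = 4: D(4) = 4(4 + 1/6) = 50/3; numerator = -3(-54/247) - 1(141/91) = -1545/1729; a_4 = (-1545/1729)/(50/3) = -927/17290

r = 1/2; a_0 = 1; a_1 = -18/7; a_2 = 141/91; a_3 = -54/247; a_4 = -927/17290


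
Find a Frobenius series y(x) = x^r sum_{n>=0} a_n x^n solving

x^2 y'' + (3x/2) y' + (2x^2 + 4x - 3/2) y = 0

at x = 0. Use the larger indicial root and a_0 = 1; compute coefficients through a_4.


Write in Frobenius form y'' + (p(x)/x) y' + (q(x)/x^2) y = 0:
  p(x) = 3/2,  q(x) = 2x^2 + 4x - 3/2.
Indicial equation: r(r-1) + (3/2) r + (-3/2) = 0 -> roots r_1 = 1, r_2 = -3/2.
Take r = r_1 = 1. Let y(x) = x^r sum_{n>=0} a_n x^n with a_0 = 1.
Substitute y = x^r sum a_n x^n and match x^{r+n}. The recurrence is
  D(n) a_n + 4 a_{n-1} + 2 a_{n-2} = 0,  where D(n) = (r+n)(r+n-1) + (3/2)(r+n) + (-3/2).
  a_n = [-4 a_{n-1} - 2 a_{n-2}] / D(n).
Since the indicial polynomial factors as (r - r_1)(r - r_2), D(n) = (r_1 + n - r_1)(r_1 + n - r_2) = n(n + 5/2).
Evaluating step by step (a_0 = 1):
  n = 1: D(1) = 1(1 + 5/2) = 7/2; numerator = -4(1) = -4; a_1 = (-4)/(7/2) = -8/7
  n = 2: D(2) = 2(2 + 5/2) = 9; numerator = -4(-8/7) - 2(1) = 18/7; a_2 = (18/7)/(9) = 2/7
  n = 3: D(3) = 3(3 + 5/2) = 33/2; numerator = -4(2/7) - 2(-8/7) = 8/7; a_3 = (8/7)/(33/2) = 16/231
  n = 4: D(4) = 4(4 + 5/2) = 26; numerator = -4(16/231) - 2(2/7) = -28/33; a_4 = (-28/33)/(26) = -14/429

r = 1; a_0 = 1; a_1 = -8/7; a_2 = 2/7; a_3 = 16/231; a_4 = -14/429


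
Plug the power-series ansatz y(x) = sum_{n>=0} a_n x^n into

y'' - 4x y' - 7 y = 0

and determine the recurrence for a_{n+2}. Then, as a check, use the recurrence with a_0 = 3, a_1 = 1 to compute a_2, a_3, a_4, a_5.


Substitute y = sum_n a_n x^n.
y''(x) has coefficient (n+2)(n+1) a_{n+2} at x^n;
-4 x y'(x) has coefficient -4 n a_n at x^n (shift);
-7 y(x) has coefficient -7 a_n at x^n.
Matching x^n: (n+2)(n+1) a_{n+2} + (-4n - 7) a_n = 0.
Thus a_{n+2} = (4n + 7) / ((n+1)(n+2)) * a_n.

Check with a_0 = 3, a_1 = 1 (apply the recurrence for n = 0, 1, 2, 3): a_0 = 3, a_1 = 1, a_2 = 21/2, a_3 = 11/6, a_4 = 105/8, a_5 = 209/120.

a_(n+2) = (4n + 7) / ((n+1)(n+2)) * a_n; check: a_0 = 3, a_1 = 1, a_2 = 21/2, a_3 = 11/6, a_4 = 105/8, a_5 = 209/120


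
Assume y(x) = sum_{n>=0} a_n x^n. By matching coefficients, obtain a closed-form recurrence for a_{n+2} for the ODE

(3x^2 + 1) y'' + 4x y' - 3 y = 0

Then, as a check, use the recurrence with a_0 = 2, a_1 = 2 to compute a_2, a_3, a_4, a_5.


Substitute y = sum_n a_n x^n.
(1 + 3 x^2) y'' contributes (n+2)(n+1) a_{n+2} + 3 n(n-1) a_n at x^n.
4 x y'(x) contributes 4 n a_n at x^n.
-3 y(x) contributes -3 a_n at x^n.
Matching x^n: (n+2)(n+1) a_{n+2} + (3 n(n-1) + 4 n - 3) a_n = 0.
Thus a_{n+2} = (-3 n(n-1) - 4 n + 3) / ((n+1)(n+2)) * a_n.

Check with a_0 = 2, a_1 = 2 (apply the recurrence for n = 0, 1, 2, 3): a_0 = 2, a_1 = 2, a_2 = 3, a_3 = -1/3, a_4 = -11/4, a_5 = 9/20.

a_(n+2) = (-3 n(n-1) - 4 n + 3) / ((n+1)(n+2)) * a_n; check: a_0 = 2, a_1 = 2, a_2 = 3, a_3 = -1/3, a_4 = -11/4, a_5 = 9/20


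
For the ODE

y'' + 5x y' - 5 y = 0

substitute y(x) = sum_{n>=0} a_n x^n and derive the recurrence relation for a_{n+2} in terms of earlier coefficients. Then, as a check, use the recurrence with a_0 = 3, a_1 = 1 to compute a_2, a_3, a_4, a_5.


Substitute y = sum_n a_n x^n.
y''(x) has coefficient (n+2)(n+1) a_{n+2} at x^n;
5 x y'(x) has coefficient 5 n a_n at x^n (shift);
-5 y(x) has coefficient -5 a_n at x^n.
Matching x^n: (n+2)(n+1) a_{n+2} + (5n - 5) a_n = 0.
Thus a_{n+2} = (-5n + 5) / ((n+1)(n+2)) * a_n.

Check with a_0 = 3, a_1 = 1 (apply the recurrence for n = 0, 1, 2, 3): a_0 = 3, a_1 = 1, a_2 = 15/2, a_3 = 0, a_4 = -25/8, a_5 = 0.

a_(n+2) = (-5n + 5) / ((n+1)(n+2)) * a_n; check: a_0 = 3, a_1 = 1, a_2 = 15/2, a_3 = 0, a_4 = -25/8, a_5 = 0


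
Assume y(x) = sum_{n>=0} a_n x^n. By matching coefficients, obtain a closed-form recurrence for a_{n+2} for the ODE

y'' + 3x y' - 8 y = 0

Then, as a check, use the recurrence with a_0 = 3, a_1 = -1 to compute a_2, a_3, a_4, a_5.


Substitute y = sum_n a_n x^n.
y''(x) has coefficient (n+2)(n+1) a_{n+2} at x^n;
3 x y'(x) has coefficient 3 n a_n at x^n (shift);
-8 y(x) has coefficient -8 a_n at x^n.
Matching x^n: (n+2)(n+1) a_{n+2} + (3n - 8) a_n = 0.
Thus a_{n+2} = (-3n + 8) / ((n+1)(n+2)) * a_n.

Check with a_0 = 3, a_1 = -1 (apply the recurrence for n = 0, 1, 2, 3): a_0 = 3, a_1 = -1, a_2 = 12, a_3 = -5/6, a_4 = 2, a_5 = 1/24.

a_(n+2) = (-3n + 8) / ((n+1)(n+2)) * a_n; check: a_0 = 3, a_1 = -1, a_2 = 12, a_3 = -5/6, a_4 = 2, a_5 = 1/24


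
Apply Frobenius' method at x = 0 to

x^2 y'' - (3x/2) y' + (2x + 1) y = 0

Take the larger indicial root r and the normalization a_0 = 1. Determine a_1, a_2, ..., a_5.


Write in Frobenius form y'' + (p(x)/x) y' + (q(x)/x^2) y = 0:
  p(x) = -3/2,  q(x) = 2x + 1.
Indicial equation: r(r-1) + (-3/2) r + (1) = 0 -> roots r_1 = 2, r_2 = 1/2.
Take r = r_1 = 2. Let y(x) = x^r sum_{n>=0} a_n x^n with a_0 = 1.
Substitute y = x^r sum a_n x^n and match x^{r+n}. The recurrence is
  D(n) a_n + 2 a_{n-1} = 0,  where D(n) = (r+n)(r+n-1) + (-3/2)(r+n) + (1).
  a_n = -2 / D(n) * a_{n-1}.
Since the indicial polynomial factors as (r - r_1)(r - r_2), D(n) = (r_1 + n - r_1)(r_1 + n - r_2) = n(n + 3/2).
Evaluating step by step (a_0 = 1):
  n = 1: D(1) = 1(1 + 3/2) = 5/2; numerator = -2(1) = -2; a_1 = (-2)/(5/2) = -4/5
  n = 2: D(2) = 2(2 + 3/2) = 7; numerator = -2(-4/5) = 8/5; a_2 = (8/5)/(7) = 8/35
  n = 3: D(3) = 3(3 + 3/2) = 27/2; numerator = -2(8/35) = -16/35; a_3 = (-16/35)/(27/2) = -32/945
  n = 4: D(4) = 4(4 + 3/2) = 22; numerator = -2(-32/945) = 64/945; a_4 = (64/945)/(22) = 32/10395
  n = 5: D(5) = 5(5 + 3/2) = 65/2; numerator = -2(32/10395) = -64/10395; a_5 = (-64/10395)/(65/2) = -128/675675

r = 2; a_0 = 1; a_1 = -4/5; a_2 = 8/35; a_3 = -32/945; a_4 = 32/10395; a_5 = -128/675675


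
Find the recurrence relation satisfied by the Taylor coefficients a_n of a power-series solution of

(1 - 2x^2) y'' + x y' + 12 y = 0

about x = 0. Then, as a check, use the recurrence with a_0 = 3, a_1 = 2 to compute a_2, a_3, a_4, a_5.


Substitute y = sum_n a_n x^n.
(1 - 2 x^2) y'' contributes (n+2)(n+1) a_{n+2} - 2 n(n-1) a_n at x^n.
x y'(x) contributes n a_n at x^n.
12 y(x) contributes 12 a_n at x^n.
Matching x^n: (n+2)(n+1) a_{n+2} + (-2 n(n-1) + n + 12) a_n = 0.
Thus a_{n+2} = (2 n(n-1) - n - 12) / ((n+1)(n+2)) * a_n.

Check with a_0 = 3, a_1 = 2 (apply the recurrence for n = 0, 1, 2, 3): a_0 = 3, a_1 = 2, a_2 = -18, a_3 = -13/3, a_4 = 15, a_5 = 13/20.

a_(n+2) = (2 n(n-1) - n - 12) / ((n+1)(n+2)) * a_n; check: a_0 = 3, a_1 = 2, a_2 = -18, a_3 = -13/3, a_4 = 15, a_5 = 13/20


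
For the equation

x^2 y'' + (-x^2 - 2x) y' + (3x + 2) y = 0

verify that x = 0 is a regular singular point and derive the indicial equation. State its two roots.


Divide by x^2 to reach normal form y'' + P_1(x) y' + P_2(x) y = 0 with P_1(x) = -1 - 2/x and P_2(x) = 3/x + 2/x^2.
x = 0 is a singular point because the y'-coefficient -1 - 2/x has a pole at x = 0 and the y-coefficient 3/x + 2/x^2 has a pole at x = 0.
It is a regular singular point because x P_1(x) = p(x) = -x - 2 and x^2 P_2(x) = q(x) = 3x + 2 are polynomials, hence analytic at x = 0.
p(0) = -2,  q(0) = 2.
Indicial equation: r(r-1) + p(0) r + q(0) = 0, i.e. r^2 + (p(0) - 1) r + q(0) = 0, i.e. r^2 - 3 r + 2 = 0.
Discriminant: (-3)^2 - 4(2) = 1, so r = (3 ± 1)/2.
Solving: r_1 = 2, r_2 = 1.

indicial: r^2 - 3 r + 2 = 0; roots r_1 = 2, r_2 = 1


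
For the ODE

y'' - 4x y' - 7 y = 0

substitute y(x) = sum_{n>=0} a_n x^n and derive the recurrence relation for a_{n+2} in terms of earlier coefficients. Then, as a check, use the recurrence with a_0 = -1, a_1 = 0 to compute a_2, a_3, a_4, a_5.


Substitute y = sum_n a_n x^n.
y''(x) has coefficient (n+2)(n+1) a_{n+2} at x^n;
-4 x y'(x) has coefficient -4 n a_n at x^n (shift);
-7 y(x) has coefficient -7 a_n at x^n.
Matching x^n: (n+2)(n+1) a_{n+2} + (-4n - 7) a_n = 0.
Thus a_{n+2} = (4n + 7) / ((n+1)(n+2)) * a_n.

Check with a_0 = -1, a_1 = 0 (apply the recurrence for n = 0, 1, 2, 3): a_0 = -1, a_1 = 0, a_2 = -7/2, a_3 = 0, a_4 = -35/8, a_5 = 0.

a_(n+2) = (4n + 7) / ((n+1)(n+2)) * a_n; check: a_0 = -1, a_1 = 0, a_2 = -7/2, a_3 = 0, a_4 = -35/8, a_5 = 0


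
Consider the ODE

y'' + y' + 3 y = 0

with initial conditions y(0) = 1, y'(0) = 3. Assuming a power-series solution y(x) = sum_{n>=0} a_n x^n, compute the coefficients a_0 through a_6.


Ansatz: y(x) = sum_{n>=0} a_n x^n, so y'(x) = sum_{n>=1} n a_n x^(n-1) and y''(x) = sum_{n>=2} n(n-1) a_n x^(n-2).
Substitute into P(x) y'' + Q(x) y' + R(x) y = 0 with P(x) = 1, Q(x) = 1, R(x) = 3, and match powers of x.
Initial conditions: a_0 = 1, a_1 = 3.
Setting the coefficient of each power of x to zero and solving order by order (substituting the coefficients already found):
  x^0: 2 a_2 + a_1 + 3 a_0 = 0  ->  2 a_2 = -a_1 - 3 a_0 = -6  ->  a_2 = -3
  x^1: 6 a_3 + 2 a_2 + 3 a_1 = 0  ->  6 a_3 = -2 a_2 - 3 a_1 = -3  ->  a_3 = -1/2
  x^2: 12 a_4 + 3 a_3 + 3 a_2 = 0  ->  12 a_4 = -3 a_3 - 3 a_2 = 21/2  ->  a_4 = 7/8
  x^3: 20 a_5 + 4 a_4 + 3 a_3 = 0  ->  20 a_5 = -4 a_4 - 3 a_3 = -2  ->  a_5 = -1/10
  x^4: 30 a_6 + 5 a_5 + 3 a_4 = 0  ->  30 a_6 = -5 a_5 - 3 a_4 = -17/8  ->  a_6 = -17/240
Truncated series: y(x) = 1 + 3 x - 3 x^2 - (1/2) x^3 + (7/8) x^4 - (1/10) x^5 - (17/240) x^6 + O(x^7).

a_0 = 1; a_1 = 3; a_2 = -3; a_3 = -1/2; a_4 = 7/8; a_5 = -1/10; a_6 = -17/240
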